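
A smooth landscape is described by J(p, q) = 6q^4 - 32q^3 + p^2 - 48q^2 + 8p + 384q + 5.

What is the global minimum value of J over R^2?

-619

J(p,q) separates as A(p) + B(q) + 5, so its minimum is min A + min B + 5.
A'(p) = 2p + 8 vanishes at p ∈ {-4}; B'(q) = 24(q - 4)(q - 2)(q + 2) vanishes at q ∈ {-2, 2, 4}.
Local minima of A (where A''>0): A(-4)=-16. Local minima of B: B(-2)=-608, B(4)=256.
So the global minimum of J is A(-4) + B(-2) + 5 = -16 − 608 + 5 = -619, attained at (-4, -2).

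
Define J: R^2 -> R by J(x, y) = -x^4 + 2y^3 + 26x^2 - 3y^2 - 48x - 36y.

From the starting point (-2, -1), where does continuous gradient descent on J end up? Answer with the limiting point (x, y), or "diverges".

(1, 3)

J is separable, so gradient descent decouples: x follows -∂J/∂x, y follows -∂J/∂y.
∂J/∂x = -4(x - 3)(x - 1)(x + 4); at x=-2 this is -120, so x increases.
∂J/∂y = 6(y - 3)(y + 2); at y=-1 this is -24, so y increases.
x converges to its nearest critical value 1 (a local min of the x-part); y converges to 3. The iterate converges to (1, 3).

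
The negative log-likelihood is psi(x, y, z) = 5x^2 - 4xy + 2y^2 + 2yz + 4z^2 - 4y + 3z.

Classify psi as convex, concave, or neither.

convex

psi is quadratic, so its Hessian is the constant matrix H = [[10, -4, 0], [-4, 4, 2], [0, 2, 8]].
Leading principal minors: 10, 24, 152.
All positive ⇒ H ≻ 0 ⇒ convex.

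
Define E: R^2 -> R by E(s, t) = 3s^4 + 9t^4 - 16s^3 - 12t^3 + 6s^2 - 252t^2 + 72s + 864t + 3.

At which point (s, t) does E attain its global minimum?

E(s,t) separates as P(s) + Q(t) + 3, so its minimum is min P + min Q + 3.
P'(s) = 12(s - 3)(s - 2)(s + 1) vanishes at s ∈ {-1, 2, 3}; Q'(t) = 36(t - 3)(t - 2)(t + 4) vanishes at t ∈ {-4, 2, 3}.
Local minima of P (where P''>0): P(-1)=-47, P(3)=81. Local minima of Q: Q(-4)=-4416, Q(3)=729.
So the global minimum of E is P(-1) + Q(-4) + 3 = -47 − 4416 + 3 = -4460, attained at (-1, -4).

(-1, -4)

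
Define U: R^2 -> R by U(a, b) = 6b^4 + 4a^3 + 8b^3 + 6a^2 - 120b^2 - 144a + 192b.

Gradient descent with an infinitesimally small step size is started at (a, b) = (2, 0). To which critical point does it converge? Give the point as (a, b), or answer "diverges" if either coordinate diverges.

U is separable, so gradient descent decouples: a follows -∂U/∂a, b follows -∂U/∂b.
∂U/∂a = 12(a - 3)(a + 4); at a=2 this is -72, so a increases.
∂U/∂b = 24(b - 2)(b - 1)(b + 4); at b=0 this is 192, so b decreases.
a converges to its nearest critical value 3 (a local min of the a-part); b converges to -4. The iterate converges to (3, -4).

(3, -4)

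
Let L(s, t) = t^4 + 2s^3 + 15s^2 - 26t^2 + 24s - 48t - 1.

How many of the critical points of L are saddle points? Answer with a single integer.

L separates as a function of s plus a function of t, so ∇L=0 decouples.
∂L/∂s = 6(s + 1)(s + 4) = 0 at s ∈ {-4, -1}; ∂L/∂t = 4(t - 4)(t + 1)(t + 3) = 0 at t ∈ {-3, -1, 4}.
The Hessian is diagonal: diag(L_ss, L_tt). Second derivatives: L_ss(-4)=-18, L_ss(-1)=18; L_tt(-3)=56, L_tt(-1)=-40, L_tt(4)=140.
Saddle points occur where the two diagonal entries have opposite signs: (-4, -3), (-4, 4), (-1, -1). Count: 3.

3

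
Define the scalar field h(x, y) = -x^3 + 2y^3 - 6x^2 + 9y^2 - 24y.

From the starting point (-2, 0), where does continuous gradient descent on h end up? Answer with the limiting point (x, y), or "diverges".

h is separable, so gradient descent decouples: x follows -∂h/∂x, y follows -∂h/∂y.
∂h/∂x = -3x(x + 4); at x=-2 this is 12, so x decreases.
∂h/∂y = 6(y - 1)(y + 4); at y=0 this is -24, so y increases.
x converges to its nearest critical value -4 (a local min of the x-part); y converges to 1. The iterate converges to (-4, 1).

(-4, 1)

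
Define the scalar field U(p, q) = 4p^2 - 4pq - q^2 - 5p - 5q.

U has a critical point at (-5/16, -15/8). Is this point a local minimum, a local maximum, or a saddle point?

saddle point

The Hessian of U is constant: H = [[8, -4], [-4, -2]].
det(H) = 8·(-2) − (-4)² = -32.
Since det(H) < 0, H is indefinite and the critical point is a saddle point.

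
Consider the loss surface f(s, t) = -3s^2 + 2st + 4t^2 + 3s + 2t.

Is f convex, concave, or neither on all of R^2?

neither

f is quadratic, so its Hessian is the constant matrix H = [[-6, 2], [2, 8]].
det(H) = -52, tr(H) = 2.
det(H) < 0, so H is indefinite: neither convex nor concave.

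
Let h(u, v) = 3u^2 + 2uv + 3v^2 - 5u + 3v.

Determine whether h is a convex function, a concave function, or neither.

convex

h is quadratic, so its Hessian is the constant matrix H = [[6, 2], [2, 6]].
det(H) = 32, tr(H) = 12.
det(H) > 0 and tr(H) > 0, so H is positive definite everywhere: convex.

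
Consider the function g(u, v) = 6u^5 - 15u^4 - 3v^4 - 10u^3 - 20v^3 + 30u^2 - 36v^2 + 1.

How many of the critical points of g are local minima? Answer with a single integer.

g separates as a function of u plus a function of v, so ∇g=0 decouples.
∂g/∂u = 30u(u - 2)(u - 1)(u + 1) = 0 at u ∈ {-1, 0, 1, 2}; ∂g/∂v = -12v(v + 2)(v + 3) = 0 at v ∈ {-3, -2, 0}.
The Hessian is diagonal: diag(g_uu, g_vv). Second derivatives: g_uu(-1)=-180, g_uu(0)=60, g_uu(1)=-60, g_uu(2)=180; g_vv(-3)=-36, g_vv(-2)=24, g_vv(0)=-72.
Local minima occur where both diagonal entries positive: (0, -2), (2, -2). Count: 2.

2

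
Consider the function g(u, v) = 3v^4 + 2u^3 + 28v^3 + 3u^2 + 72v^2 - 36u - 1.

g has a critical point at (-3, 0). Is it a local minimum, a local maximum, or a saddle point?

saddle point

The mixed partial ∂²g/∂u∂v is 0, so the Hessian at any point is diag(g_uu, g_vv) = diag(6(2u + 1), 12(3v^2 + 14v + 12)).
At (-3, 0): H = diag(-30, 144).
The eigenvalues have opposite signs, so H is indefinite: a saddle point.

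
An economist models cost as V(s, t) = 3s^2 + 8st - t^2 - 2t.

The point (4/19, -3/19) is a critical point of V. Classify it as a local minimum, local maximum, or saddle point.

The Hessian of V is constant: H = [[6, 8], [8, -2]].
det(H) = 6·(-2) − 8² = -76.
Since det(H) < 0, H is indefinite and the critical point is a saddle point.

saddle point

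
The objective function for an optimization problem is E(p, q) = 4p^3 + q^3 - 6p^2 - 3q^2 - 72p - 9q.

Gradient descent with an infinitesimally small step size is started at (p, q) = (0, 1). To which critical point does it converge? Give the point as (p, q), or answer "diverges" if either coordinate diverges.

E is separable, so gradient descent decouples: p follows -∂E/∂p, q follows -∂E/∂q.
∂E/∂p = 12(p - 3)(p + 2); at p=0 this is -72, so p increases.
∂E/∂q = 3(q - 3)(q + 1); at q=1 this is -12, so q increases.
p converges to its nearest critical value 3 (a local min of the p-part); q converges to 3. The iterate converges to (3, 3).

(3, 3)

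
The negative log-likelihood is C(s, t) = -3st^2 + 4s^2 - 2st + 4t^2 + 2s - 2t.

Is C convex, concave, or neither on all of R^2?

The term -3st^2 is cubic, so the Hessian is not constant.
∂²C/∂t² = -6s + 8, which takes both signs as s varies (negative for sufficiently large s). A diagonal entry of the Hessian changing sign means the Hessian is neither positive- nor negative-semidefinite on all of R^2.

neither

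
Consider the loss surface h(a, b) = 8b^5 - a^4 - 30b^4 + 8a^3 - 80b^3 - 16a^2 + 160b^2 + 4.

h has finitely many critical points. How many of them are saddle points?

6

h separates as a function of a plus a function of b, so ∇h=0 decouples.
∂h/∂a = -4a(a - 4)(a - 2) = 0 at a ∈ {0, 2, 4}; ∂h/∂b = 40b(b - 4)(b - 1)(b + 2) = 0 at b ∈ {-2, 0, 1, 4}.
The Hessian is diagonal: diag(h_aa, h_bb). Second derivatives: h_aa(0)=-32, h_aa(2)=16, h_aa(4)=-32; h_bb(-2)=-1440, h_bb(0)=320, h_bb(1)=-360, h_bb(4)=2880.
Saddle points occur where the two diagonal entries have opposite signs: (0, 0), (0, 4), (2, -2), (2, 1), (4, 0), (4, 4). Count: 6.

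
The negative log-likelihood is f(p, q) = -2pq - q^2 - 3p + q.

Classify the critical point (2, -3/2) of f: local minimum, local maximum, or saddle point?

The Hessian of f is constant: H = [[0, -2], [-2, -2]].
det(H) = 0·(-2) − (-2)² = -4.
Since det(H) < 0, H is indefinite and the critical point is a saddle point.

saddle point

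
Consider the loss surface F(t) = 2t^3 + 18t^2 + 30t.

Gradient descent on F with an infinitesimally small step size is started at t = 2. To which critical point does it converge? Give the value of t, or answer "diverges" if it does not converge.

F'(t) = 6(t + 1)(t + 5), so F'(2) = 126.
Gradient descent moves in the -F' direction, i.e. t is decreasing.
The nearest critical point in that direction is t = -1, where F'' = 24 > 0 (a local minimum). The iterate converges there.

-1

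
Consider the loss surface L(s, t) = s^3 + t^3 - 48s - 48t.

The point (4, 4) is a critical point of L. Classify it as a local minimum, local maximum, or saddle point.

local minimum

The mixed partial ∂²L/∂s∂t is 0, so the Hessian at any point is diag(L_ss, L_tt) = diag(6s, 6t).
At (4, 4): H = diag(24, 24).
Both eigenvalues are positive, so H is positive definite: a local minimum.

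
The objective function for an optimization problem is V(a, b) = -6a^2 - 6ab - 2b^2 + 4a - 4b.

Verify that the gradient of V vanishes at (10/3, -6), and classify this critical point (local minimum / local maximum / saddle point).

local maximum

∇V = (-12a - 6b + 4, -6a - 4b - 4); substituting (10/3, -6) gives ∇V = (0, 0), so (10/3, -6) is indeed a critical point.
The Hessian of V is constant: H = [[-12, -6], [-6, -4]].
det(H) = (-12)·(-4) − (-6)² = 12.
det(H) > 0 and tr(H) = -16 < 0, so H is negative definite and the point is a local maximum.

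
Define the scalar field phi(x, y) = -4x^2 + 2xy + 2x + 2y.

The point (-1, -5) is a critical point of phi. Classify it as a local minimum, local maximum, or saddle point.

saddle point

The Hessian of phi is constant: H = [[-8, 2], [2, 0]].
det(H) = (-8)·0 − 2² = -4.
Since det(H) < 0, H is indefinite and the critical point is a saddle point.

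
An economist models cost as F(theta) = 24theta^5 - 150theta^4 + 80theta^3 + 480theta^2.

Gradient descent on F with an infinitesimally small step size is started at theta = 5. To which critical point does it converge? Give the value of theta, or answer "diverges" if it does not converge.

4

F'(theta) = 120theta(theta - 4)(theta - 2)(theta + 1), so F'(5) = 10800.
Gradient descent moves in the -F' direction, i.e. theta is decreasing.
The nearest critical point in that direction is theta = 4, where F'' = 4800 > 0 (a local minimum). The iterate converges there.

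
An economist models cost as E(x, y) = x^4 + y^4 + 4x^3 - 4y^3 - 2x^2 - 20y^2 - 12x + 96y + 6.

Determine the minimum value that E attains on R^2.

-282

E(x,y) separates as P(x) + Q(y) + 6, so its minimum is min P + min Q + 6.
P'(x) = 4(x - 1)(x + 1)(x + 3) vanishes at x ∈ {-3, -1, 1}; Q'(y) = 4(y - 4)(y - 2)(y + 3) vanishes at y ∈ {-3, 2, 4}.
Local minima of P (where P''>0): P(-3)=-9, P(1)=-9. Local minima of Q: Q(-3)=-279, Q(4)=64.
So the global minimum of E is P(-3) + Q(-3) + 6 = -9 − 279 + 6 = -282, attained at (-3, -3).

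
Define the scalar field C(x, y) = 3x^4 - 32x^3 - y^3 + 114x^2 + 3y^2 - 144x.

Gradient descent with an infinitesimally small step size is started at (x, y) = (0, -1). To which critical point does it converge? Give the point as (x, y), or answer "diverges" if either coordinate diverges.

(1, 0)

C is separable, so gradient descent decouples: x follows -∂C/∂x, y follows -∂C/∂y.
∂C/∂x = 12(x - 4)(x - 3)(x - 1); at x=0 this is -144, so x increases.
∂C/∂y = -3y(y - 2); at y=-1 this is -9, so y increases.
x converges to its nearest critical value 1 (a local min of the x-part); y converges to 0. The iterate converges to (1, 0).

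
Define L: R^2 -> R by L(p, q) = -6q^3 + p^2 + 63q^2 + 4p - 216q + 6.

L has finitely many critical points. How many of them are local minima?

L separates as a function of p plus a function of q, so ∇L=0 decouples.
∂L/∂p = 2(p + 2) = 0 at p ∈ {-2}; ∂L/∂q = -18(q - 4)(q - 3) = 0 at q ∈ {3, 4}.
The Hessian is diagonal: diag(L_pp, L_qq). Second derivatives: L_pp(-2)=2; L_qq(3)=18, L_qq(4)=-18.
Local minima occur where both diagonal entries positive: (-2, 3). Count: 1.

1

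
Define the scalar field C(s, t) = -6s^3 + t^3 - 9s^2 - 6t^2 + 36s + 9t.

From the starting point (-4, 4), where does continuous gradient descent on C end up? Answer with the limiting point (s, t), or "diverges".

(-2, 3)

C is separable, so gradient descent decouples: s follows -∂C/∂s, t follows -∂C/∂t.
∂C/∂s = -18(s - 1)(s + 2); at s=-4 this is -180, so s increases.
∂C/∂t = 3(t - 3)(t - 1); at t=4 this is 9, so t decreases.
s converges to its nearest critical value -2 (a local min of the s-part); t converges to 3. The iterate converges to (-2, 3).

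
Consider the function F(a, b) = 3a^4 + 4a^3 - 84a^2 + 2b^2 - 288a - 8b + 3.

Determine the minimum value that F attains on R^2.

F(a,b) separates as P(a) + Q(b) + 3, so its minimum is min P + min Q + 3.
P'(a) = 12(a - 4)(a + 2)(a + 3) vanishes at a ∈ {-3, -2, 4}; Q'(b) = 4b - 8 vanishes at b ∈ {2}.
Local minima of P (where P''>0): P(-3)=243, P(4)=-1472. Local minima of Q: Q(2)=-8.
So the global minimum of F is P(4) + Q(2) + 3 = -1472 − 8 + 3 = -1477, attained at (4, 2).

-1477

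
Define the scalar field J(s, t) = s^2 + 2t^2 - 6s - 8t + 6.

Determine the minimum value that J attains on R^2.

-11

J(s,t) separates as P(s) + Q(t) + 6, so its minimum is min P + min Q + 6.
P'(s) = 2s - 6 vanishes at s ∈ {3}; Q'(t) = 4(t - 2) vanishes at t ∈ {2}.
Local minima of P (where P''>0): P(3)=-9. Local minima of Q: Q(2)=-8.
So the global minimum of J is P(3) + Q(2) + 6 = -9 − 8 + 6 = -11, attained at (3, 2).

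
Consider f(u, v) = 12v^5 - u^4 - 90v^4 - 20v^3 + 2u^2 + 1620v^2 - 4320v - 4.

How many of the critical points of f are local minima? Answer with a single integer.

2

f separates as a function of u plus a function of v, so ∇f=0 decouples.
∂f/∂u = -4u(u - 1)(u + 1) = 0 at u ∈ {-1, 0, 1}; ∂f/∂v = 60(v - 4)(v - 3)(v - 2)(v + 3) = 0 at v ∈ {-3, 2, 3, 4}.
The Hessian is diagonal: diag(f_uu, f_vv). Second derivatives: f_uu(-1)=-8, f_uu(0)=4, f_uu(1)=-8; f_vv(-3)=-12600, f_vv(2)=600, f_vv(3)=-360, f_vv(4)=840.
Local minima occur where both diagonal entries positive: (0, 2), (0, 4). Count: 2.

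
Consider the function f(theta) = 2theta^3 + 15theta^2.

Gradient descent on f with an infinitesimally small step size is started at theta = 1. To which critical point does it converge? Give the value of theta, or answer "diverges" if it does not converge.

0

f'(theta) = 6theta(theta + 5), so f'(1) = 36.
Gradient descent moves in the -f' direction, i.e. theta is decreasing.
The nearest critical point in that direction is theta = 0, where f'' = 30 > 0 (a local minimum). The iterate converges there.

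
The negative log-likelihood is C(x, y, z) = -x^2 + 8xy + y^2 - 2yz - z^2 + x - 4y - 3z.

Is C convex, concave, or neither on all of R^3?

neither

C is quadratic, so its Hessian is the constant matrix H = [[-2, 8, 0], [8, 2, -2], [0, -2, -2]].
Leading principal minors: -2, -68, 144.
Neither pattern holds ⇒ H is indefinite ⇒ neither convex nor concave.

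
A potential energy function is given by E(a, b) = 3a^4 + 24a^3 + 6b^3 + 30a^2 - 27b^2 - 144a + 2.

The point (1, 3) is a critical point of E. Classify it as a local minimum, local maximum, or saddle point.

The mixed partial ∂²E/∂a∂b is 0, so the Hessian at any point is diag(E_aa, E_bb) = diag(12(3a^2 + 12a + 5), 18(2b - 3)).
At (1, 3): H = diag(240, 54).
Both eigenvalues are positive, so H is positive definite: a local minimum.

local minimum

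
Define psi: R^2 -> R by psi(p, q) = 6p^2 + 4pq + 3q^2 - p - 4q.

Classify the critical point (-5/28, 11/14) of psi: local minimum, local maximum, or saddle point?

local minimum

The Hessian of psi is constant: H = [[12, 4], [4, 6]].
det(H) = 12·6 − 4² = 56.
det(H) > 0 and tr(H) = 18 > 0, so H is positive definite and the point is a local minimum.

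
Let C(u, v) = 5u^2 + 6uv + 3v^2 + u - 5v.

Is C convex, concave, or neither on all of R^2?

C is quadratic, so its Hessian is the constant matrix H = [[10, 6], [6, 6]].
det(H) = 24, tr(H) = 16.
det(H) > 0 and tr(H) > 0, so H is positive definite everywhere: convex.

convex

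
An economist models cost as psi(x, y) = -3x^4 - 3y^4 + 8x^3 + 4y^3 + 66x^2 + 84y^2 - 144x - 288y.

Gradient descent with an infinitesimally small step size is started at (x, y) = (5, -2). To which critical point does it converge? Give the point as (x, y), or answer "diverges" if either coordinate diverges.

psi is separable, so gradient descent decouples: x follows -∂psi/∂x, y follows -∂psi/∂y.
∂psi/∂x = -12(x - 4)(x - 1)(x + 3); at x=5 this is -384, so x increases.
∂psi/∂y = -12(y - 3)(y - 2)(y + 4); at y=-2 this is -480, so y increases.
The x-coordinate has no critical point in that direction and runs off to infinity.

diverges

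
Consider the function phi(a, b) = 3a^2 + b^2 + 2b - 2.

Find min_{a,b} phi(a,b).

phi(a,b) separates as P(a) + Q(b) − 2, so its minimum is min P + min Q − 2.
P'(a) = 6a vanishes at a ∈ {0}; Q'(b) = 2b + 2 vanishes at b ∈ {-1}.
Local minima of P (where P''>0): P(0)=0. Local minima of Q: Q(-1)=-1.
So the global minimum of phi is P(0) + Q(-1) − 2 = 0 − 1 − 2 = -3, attained at (0, -1).

-3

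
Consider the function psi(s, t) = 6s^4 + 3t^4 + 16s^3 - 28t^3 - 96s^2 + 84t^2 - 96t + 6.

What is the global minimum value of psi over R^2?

psi(s,t) separates as P(s) + Q(t) + 6, so its minimum is min P + min Q + 6.
P'(s) = 24s(s - 2)(s + 4) vanishes at s ∈ {-4, 0, 2}; Q'(t) = 12(t - 4)(t - 2)(t - 1) vanishes at t ∈ {1, 2, 4}.
Local minima of P (where P''>0): P(-4)=-1024, P(2)=-160. Local minima of Q: Q(1)=-37, Q(4)=-64.
So the global minimum of psi is P(-4) + Q(4) + 6 = -1024 − 64 + 6 = -1082, attained at (-4, 4).

-1082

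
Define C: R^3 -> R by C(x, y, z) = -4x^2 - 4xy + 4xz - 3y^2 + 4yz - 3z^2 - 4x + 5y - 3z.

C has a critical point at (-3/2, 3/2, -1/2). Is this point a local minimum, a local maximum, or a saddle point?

local maximum

The Hessian is constant: H = [[-8, -4, 4], [-4, -6, 4], [4, 4, -6]].
Leading principal minors: Δ₁ = -8, Δ₂ = 32, Δ₃ = -96.
The minors alternate sign starting negative (−, +, −), so H is negative definite: a local maximum.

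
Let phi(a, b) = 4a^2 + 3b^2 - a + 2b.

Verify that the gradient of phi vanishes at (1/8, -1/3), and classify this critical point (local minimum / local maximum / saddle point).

∇phi = (8a - 1, 6b + 2); substituting (1/8, -1/3) gives ∇phi = (0, 0), so (1/8, -1/3) is indeed a critical point.
The Hessian of phi is constant: H = [[8, 0], [0, 6]].
det(H) = 8·6 − 0² = 48.
det(H) > 0 and tr(H) = 14 > 0, so H is positive definite and the point is a local minimum.

local minimum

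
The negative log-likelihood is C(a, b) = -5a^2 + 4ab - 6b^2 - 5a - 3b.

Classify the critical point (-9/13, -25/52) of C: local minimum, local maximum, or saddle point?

local maximum

The Hessian of C is constant: H = [[-10, 4], [4, -12]].
det(H) = (-10)·(-12) − 4² = 104.
det(H) > 0 and tr(H) = -22 < 0, so H is negative definite and the point is a local maximum.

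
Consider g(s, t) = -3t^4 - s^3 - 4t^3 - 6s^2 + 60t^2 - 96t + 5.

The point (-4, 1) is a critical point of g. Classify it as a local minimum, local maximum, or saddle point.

The mixed partial ∂²g/∂s∂t is 0, so the Hessian at any point is diag(g_ss, g_tt) = diag(-6(s + 2), 12(-3t^2 - 2t + 10)).
At (-4, 1): H = diag(12, 60).
Both eigenvalues are positive, so H is positive definite: a local minimum.

local minimum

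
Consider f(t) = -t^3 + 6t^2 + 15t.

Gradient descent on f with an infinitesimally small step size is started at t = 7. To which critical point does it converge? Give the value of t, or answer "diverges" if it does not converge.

diverges

f'(t) = -3(t - 5)(t + 1), so f'(7) = -48.
Gradient descent moves in the -f' direction, i.e. t is increasing.
There is no critical point above t=7, and f' keeps the same sign, so the iterate runs off to +∞.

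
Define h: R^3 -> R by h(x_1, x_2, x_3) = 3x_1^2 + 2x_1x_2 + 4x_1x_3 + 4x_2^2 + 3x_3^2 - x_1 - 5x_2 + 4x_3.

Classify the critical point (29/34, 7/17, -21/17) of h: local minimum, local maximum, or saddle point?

local minimum

The Hessian is constant: H = [[6, 2, 4], [2, 8, 0], [4, 0, 6]].
Leading principal minors: Δ₁ = 6, Δ₂ = 44, Δ₃ = 136.
All leading minors are positive, so H is positive definite: a local minimum.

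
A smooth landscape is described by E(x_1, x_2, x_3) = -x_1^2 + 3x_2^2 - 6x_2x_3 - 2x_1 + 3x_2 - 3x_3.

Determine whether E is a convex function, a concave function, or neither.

E is quadratic, so its Hessian is the constant matrix H = [[-2, 0, 0], [0, 6, -6], [0, -6, 0]].
Leading principal minors: -2, -12, 72.
Neither pattern holds ⇒ H is indefinite ⇒ neither convex nor concave.

neither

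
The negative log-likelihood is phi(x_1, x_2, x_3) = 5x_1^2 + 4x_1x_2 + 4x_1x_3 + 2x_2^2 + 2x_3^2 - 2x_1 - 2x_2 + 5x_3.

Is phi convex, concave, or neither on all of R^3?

convex

phi is quadratic, so its Hessian is the constant matrix H = [[10, 4, 4], [4, 4, 0], [4, 0, 4]].
Leading principal minors: 10, 24, 32.
All positive ⇒ H ≻ 0 ⇒ convex.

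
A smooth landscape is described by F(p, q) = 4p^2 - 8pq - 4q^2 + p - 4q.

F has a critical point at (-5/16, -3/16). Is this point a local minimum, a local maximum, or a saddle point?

saddle point

The Hessian of F is constant: H = [[8, -8], [-8, -8]].
det(H) = 8·(-8) − (-8)² = -128.
Since det(H) < 0, H is indefinite and the critical point is a saddle point.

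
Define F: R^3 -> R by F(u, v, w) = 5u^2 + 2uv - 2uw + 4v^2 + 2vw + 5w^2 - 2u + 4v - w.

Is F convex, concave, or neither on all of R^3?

F is quadratic, so its Hessian is the constant matrix H = [[10, 2, -2], [2, 8, 2], [-2, 2, 10]].
Leading principal minors: 10, 76, 672.
All positive ⇒ H ≻ 0 ⇒ convex.

convex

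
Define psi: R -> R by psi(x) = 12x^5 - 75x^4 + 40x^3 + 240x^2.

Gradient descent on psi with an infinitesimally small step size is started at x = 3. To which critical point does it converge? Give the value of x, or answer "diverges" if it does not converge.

psi'(x) = 60x(x - 4)(x - 2)(x + 1), so psi'(3) = -720.
Gradient descent moves in the -psi' direction, i.e. x is increasing.
The nearest critical point in that direction is x = 4, where psi'' = 2400 > 0 (a local minimum). The iterate converges there.

4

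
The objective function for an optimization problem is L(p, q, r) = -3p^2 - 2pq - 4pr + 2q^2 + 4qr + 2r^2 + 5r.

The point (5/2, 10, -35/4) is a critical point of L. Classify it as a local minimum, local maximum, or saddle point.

The Hessian is constant: H = [[-6, -2, -4], [-2, 4, 4], [-4, 4, 4]].
Leading principal minors: Δ₁ = -6, Δ₂ = -28, Δ₃ = -16.
The minors fit neither the all-positive nor the alternating-sign pattern, so H is indefinite: a saddle point.

saddle point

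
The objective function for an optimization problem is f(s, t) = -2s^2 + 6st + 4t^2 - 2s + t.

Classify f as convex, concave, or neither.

f is quadratic, so its Hessian is the constant matrix H = [[-4, 6], [6, 8]].
det(H) = -68, tr(H) = 4.
det(H) < 0, so H is indefinite: neither convex nor concave.

neither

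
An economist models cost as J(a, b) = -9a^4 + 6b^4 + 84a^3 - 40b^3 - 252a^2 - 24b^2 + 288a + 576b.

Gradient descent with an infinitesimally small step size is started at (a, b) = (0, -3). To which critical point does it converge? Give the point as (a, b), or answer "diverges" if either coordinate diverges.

diverges

J is separable, so gradient descent decouples: a follows -∂J/∂a, b follows -∂J/∂b.
∂J/∂a = -36(a - 4)(a - 2)(a - 1); at a=0 this is 288, so a decreases.
∂J/∂b = 24(b - 4)(b - 3)(b + 2); at b=-3 this is -1008, so b increases.
The a-coordinate has no critical point in that direction and runs off to infinity.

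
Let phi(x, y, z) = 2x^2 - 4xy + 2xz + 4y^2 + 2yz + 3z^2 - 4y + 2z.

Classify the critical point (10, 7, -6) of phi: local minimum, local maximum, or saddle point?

The Hessian is constant: H = [[4, -4, 2], [-4, 8, 2], [2, 2, 6]].
Leading principal minors: Δ₁ = 4, Δ₂ = 16, Δ₃ = 16.
All leading minors are positive, so H is positive definite: a local minimum.

local minimum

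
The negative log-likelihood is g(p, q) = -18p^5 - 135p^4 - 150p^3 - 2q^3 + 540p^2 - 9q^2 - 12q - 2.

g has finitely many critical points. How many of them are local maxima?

2

g separates as a function of p plus a function of q, so ∇g=0 decouples.
∂g/∂p = -90p(p - 1)(p + 3)(p + 4) = 0 at p ∈ {-4, -3, 0, 1}; ∂g/∂q = -6(q + 1)(q + 2) = 0 at q ∈ {-2, -1}.
The Hessian is diagonal: diag(g_pp, g_qq). Second derivatives: g_pp(-4)=1800, g_pp(-3)=-1080, g_pp(0)=1080, g_pp(1)=-1800; g_qq(-2)=6, g_qq(-1)=-6.
Local maxima occur where both diagonal entries negative: (-3, -1), (1, -1). Count: 2.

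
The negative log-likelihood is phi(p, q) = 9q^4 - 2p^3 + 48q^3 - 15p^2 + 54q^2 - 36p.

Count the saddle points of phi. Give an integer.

phi separates as a function of p plus a function of q, so ∇phi=0 decouples.
∂phi/∂p = -6(p + 2)(p + 3) = 0 at p ∈ {-3, -2}; ∂phi/∂q = 36q(q + 1)(q + 3) = 0 at q ∈ {-3, -1, 0}.
The Hessian is diagonal: diag(phi_pp, phi_qq). Second derivatives: phi_pp(-3)=6, phi_pp(-2)=-6; phi_qq(-3)=216, phi_qq(-1)=-72, phi_qq(0)=108.
Saddle points occur where the two diagonal entries have opposite signs: (-3, -1), (-2, -3), (-2, 0). Count: 3.

3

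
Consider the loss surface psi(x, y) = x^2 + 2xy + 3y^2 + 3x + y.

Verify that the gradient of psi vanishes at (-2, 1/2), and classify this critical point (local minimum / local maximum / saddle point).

∇psi = (2x + 2y + 3, 2x + 6y + 1); substituting (-2, 1/2) gives ∇psi = (0, 0), so (-2, 1/2) is indeed a critical point.
The Hessian of psi is constant: H = [[2, 2], [2, 6]].
det(H) = 2·6 − 2² = 8.
det(H) > 0 and tr(H) = 8 > 0, so H is positive definite and the point is a local minimum.

local minimum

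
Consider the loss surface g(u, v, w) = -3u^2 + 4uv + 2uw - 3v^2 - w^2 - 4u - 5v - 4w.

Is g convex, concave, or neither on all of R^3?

g is quadratic, so its Hessian is the constant matrix H = [[-6, 4, 2], [4, -6, 0], [2, 0, -2]].
Leading principal minors: -6, 20, -16.
Signs alternate −, +, − ⇒ H ≺ 0 ⇒ concave.

concave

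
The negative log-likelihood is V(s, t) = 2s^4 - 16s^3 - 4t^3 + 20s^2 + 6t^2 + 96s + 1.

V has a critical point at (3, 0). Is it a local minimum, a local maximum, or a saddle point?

The mixed partial ∂²V/∂s∂t is 0, so the Hessian at any point is diag(V_ss, V_tt) = diag(8(3s^2 - 12s + 5), 12(-2t + 1)).
At (3, 0): H = diag(-32, 12).
The eigenvalues have opposite signs, so H is indefinite: a saddle point.

saddle point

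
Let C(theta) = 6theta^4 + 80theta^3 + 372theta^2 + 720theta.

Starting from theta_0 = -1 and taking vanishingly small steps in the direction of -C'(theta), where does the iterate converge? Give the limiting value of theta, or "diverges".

-2

C'(theta) = 24(theta + 2)(theta + 3)(theta + 5), so C'(-1) = 192.
Gradient descent moves in the -C' direction, i.e. theta is decreasing.
The nearest critical point in that direction is theta = -2, where C'' = 72 > 0 (a local minimum). The iterate converges there.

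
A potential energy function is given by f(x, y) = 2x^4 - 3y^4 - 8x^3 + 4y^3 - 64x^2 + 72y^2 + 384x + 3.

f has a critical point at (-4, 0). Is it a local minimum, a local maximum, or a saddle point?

The mixed partial ∂²f/∂x∂y is 0, so the Hessian at any point is diag(f_xx, f_yy) = diag(8(3x^2 - 6x - 16), 12(-3y^2 + 2y + 12)).
At (-4, 0): H = diag(448, 144).
Both eigenvalues are positive, so H is positive definite: a local minimum.

local minimum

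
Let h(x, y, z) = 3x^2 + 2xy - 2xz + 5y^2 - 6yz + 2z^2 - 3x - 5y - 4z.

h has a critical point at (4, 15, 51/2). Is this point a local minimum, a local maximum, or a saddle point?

The Hessian is constant: H = [[6, 2, -2], [2, 10, -6], [-2, -6, 4]].
Leading principal minors: Δ₁ = 6, Δ₂ = 56, Δ₃ = 16.
All leading minors are positive, so H is positive definite: a local minimum.

local minimum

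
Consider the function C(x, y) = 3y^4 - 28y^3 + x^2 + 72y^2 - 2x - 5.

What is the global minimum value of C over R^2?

-6

C(x,y) separates as P(x) + Q(y) − 5, so its minimum is min P + min Q − 5.
P'(x) = 2x - 2 vanishes at x ∈ {1}; Q'(y) = 12y(y - 4)(y - 3) vanishes at y ∈ {0, 3, 4}.
Local minima of P (where P''>0): P(1)=-1. Local minima of Q: Q(0)=0, Q(4)=128.
So the global minimum of C is P(1) + Q(0) − 5 = -1 + 0 − 5 = -6, attained at (1, 0).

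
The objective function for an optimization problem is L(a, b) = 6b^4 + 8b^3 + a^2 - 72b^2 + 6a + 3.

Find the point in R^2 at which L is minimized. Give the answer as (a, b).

L(a,b) separates as P(a) + Q(b) + 3, so its minimum is min P + min Q + 3.
P'(a) = 2a + 6 vanishes at a ∈ {-3}; Q'(b) = 24b(b - 2)(b + 3) vanishes at b ∈ {-3, 0, 2}.
Local minima of P (where P''>0): P(-3)=-9. Local minima of Q: Q(-3)=-378, Q(2)=-128.
So the global minimum of L is P(-3) + Q(-3) + 3 = -9 − 378 + 3 = -384, attained at (-3, -3).

(-3, -3)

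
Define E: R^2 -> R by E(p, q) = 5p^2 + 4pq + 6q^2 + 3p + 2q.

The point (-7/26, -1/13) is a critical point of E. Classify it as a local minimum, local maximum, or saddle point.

The Hessian of E is constant: H = [[10, 4], [4, 12]].
det(H) = 10·12 − 4² = 104.
det(H) > 0 and tr(H) = 22 > 0, so H is positive definite and the point is a local minimum.

local minimum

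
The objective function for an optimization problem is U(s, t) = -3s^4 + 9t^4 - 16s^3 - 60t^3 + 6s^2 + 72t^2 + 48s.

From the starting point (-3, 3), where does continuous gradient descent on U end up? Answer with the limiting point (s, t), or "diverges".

(-1, 4)

U is separable, so gradient descent decouples: s follows -∂U/∂s, t follows -∂U/∂t.
∂U/∂s = -12(s - 1)(s + 1)(s + 4); at s=-3 this is -96, so s increases.
∂U/∂t = 36t(t - 4)(t - 1); at t=3 this is -216, so t increases.
s converges to its nearest critical value -1 (a local min of the s-part); t converges to 4. The iterate converges to (-1, 4).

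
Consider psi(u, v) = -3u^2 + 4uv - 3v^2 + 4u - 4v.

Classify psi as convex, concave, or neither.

psi is quadratic, so its Hessian is the constant matrix H = [[-6, 4], [4, -6]].
det(H) = 20, tr(H) = -12.
det(H) > 0 and tr(H) < 0, so H is negative definite everywhere: concave.

concave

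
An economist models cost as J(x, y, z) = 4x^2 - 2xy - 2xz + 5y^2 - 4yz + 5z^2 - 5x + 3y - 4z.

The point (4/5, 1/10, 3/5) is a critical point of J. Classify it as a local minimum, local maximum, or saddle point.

local minimum

The Hessian is constant: H = [[8, -2, -2], [-2, 10, -4], [-2, -4, 10]].
Leading principal minors: Δ₁ = 8, Δ₂ = 76, Δ₃ = 560.
All leading minors are positive, so H is positive definite: a local minimum.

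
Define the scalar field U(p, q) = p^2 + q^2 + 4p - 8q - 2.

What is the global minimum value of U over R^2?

U(p,q) separates as A(p) + B(q) − 2, so its minimum is min A + min B − 2.
A'(p) = 2p + 4 vanishes at p ∈ {-2}; B'(q) = 2q - 8 vanishes at q ∈ {4}.
Local minima of A (where A''>0): A(-2)=-4. Local minima of B: B(4)=-16.
So the global minimum of U is A(-2) + B(4) − 2 = -4 − 16 − 2 = -22, attained at (-2, 4).

-22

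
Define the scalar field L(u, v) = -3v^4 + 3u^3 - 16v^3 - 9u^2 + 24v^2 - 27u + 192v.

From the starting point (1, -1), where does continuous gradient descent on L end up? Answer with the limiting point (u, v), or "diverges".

(3, -2)

L is separable, so gradient descent decouples: u follows -∂L/∂u, v follows -∂L/∂v.
∂L/∂u = 9(u - 3)(u + 1); at u=1 this is -36, so u increases.
∂L/∂v = -12(v - 2)(v + 2)(v + 4); at v=-1 this is 108, so v decreases.
u converges to its nearest critical value 3 (a local min of the u-part); v converges to -2. The iterate converges to (3, -2).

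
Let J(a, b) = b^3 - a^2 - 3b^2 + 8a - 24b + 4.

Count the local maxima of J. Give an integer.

1

J separates as a function of a plus a function of b, so ∇J=0 decouples.
∂J/∂a = -2(a - 4) = 0 at a ∈ {4}; ∂J/∂b = 3(b - 4)(b + 2) = 0 at b ∈ {-2, 4}.
The Hessian is diagonal: diag(J_aa, J_bb). Second derivatives: J_aa(4)=-2; J_bb(-2)=-18, J_bb(4)=18.
Local maxima occur where both diagonal entries negative: (4, -2). Count: 1.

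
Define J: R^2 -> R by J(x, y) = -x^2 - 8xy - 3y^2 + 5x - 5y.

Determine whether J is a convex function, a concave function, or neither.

J is quadratic, so its Hessian is the constant matrix H = [[-2, -8], [-8, -6]].
det(H) = -52, tr(H) = -8.
det(H) < 0, so H is indefinite: neither convex nor concave.

neither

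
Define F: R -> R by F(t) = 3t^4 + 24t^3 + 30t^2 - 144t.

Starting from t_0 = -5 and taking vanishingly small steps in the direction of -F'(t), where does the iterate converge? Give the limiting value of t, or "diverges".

-4

F'(t) = 12(t - 1)(t + 3)(t + 4), so F'(-5) = -144.
Gradient descent moves in the -F' direction, i.e. t is increasing.
The nearest critical point in that direction is t = -4, where F'' = 60 > 0 (a local minimum). The iterate converges there.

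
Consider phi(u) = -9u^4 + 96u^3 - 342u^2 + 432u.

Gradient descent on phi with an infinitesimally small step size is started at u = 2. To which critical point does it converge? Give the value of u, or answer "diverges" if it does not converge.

3

phi'(u) = -36(u - 4)(u - 3)(u - 1), so phi'(2) = -72.
Gradient descent moves in the -phi' direction, i.e. u is increasing.
The nearest critical point in that direction is u = 3, where phi'' = 72 > 0 (a local minimum). The iterate converges there.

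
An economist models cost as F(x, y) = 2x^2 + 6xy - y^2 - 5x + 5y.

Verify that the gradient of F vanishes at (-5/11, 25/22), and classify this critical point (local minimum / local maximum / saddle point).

∇F = (4x + 6y - 5, 6x - 2y + 5); substituting (-5/11, 25/22) gives ∇F = (0, 0), so (-5/11, 25/22) is indeed a critical point.
The Hessian of F is constant: H = [[4, 6], [6, -2]].
det(H) = 4·(-2) − 6² = -44.
Since det(H) < 0, H is indefinite and the critical point is a saddle point.

saddle point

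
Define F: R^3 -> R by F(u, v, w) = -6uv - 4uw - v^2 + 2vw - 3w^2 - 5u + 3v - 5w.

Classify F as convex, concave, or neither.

F is quadratic, so its Hessian is the constant matrix H = [[0, -6, -4], [-6, -2, 2], [-4, 2, -6]].
Leading principal minors: 0, -36, 344.
Neither pattern holds ⇒ H is indefinite ⇒ neither convex nor concave.

neither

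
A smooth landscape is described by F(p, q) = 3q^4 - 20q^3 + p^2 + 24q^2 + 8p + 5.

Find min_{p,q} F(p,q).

-139

F(p,q) separates as A(p) + B(q) + 5, so its minimum is min A + min B + 5.
A'(p) = 2p + 8 vanishes at p ∈ {-4}; B'(q) = 12q(q - 4)(q - 1) vanishes at q ∈ {0, 1, 4}.
Local minima of A (where A''>0): A(-4)=-16. Local minima of B: B(0)=0, B(4)=-128.
So the global minimum of F is A(-4) + B(4) + 5 = -16 − 128 + 5 = -139, attained at (-4, 4).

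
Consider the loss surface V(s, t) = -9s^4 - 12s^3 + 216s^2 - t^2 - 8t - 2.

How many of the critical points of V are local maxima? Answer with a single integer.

V separates as a function of s plus a function of t, so ∇V=0 decouples.
∂V/∂s = -36s(s - 3)(s + 4) = 0 at s ∈ {-4, 0, 3}; ∂V/∂t = -2(t + 4) = 0 at t ∈ {-4}.
The Hessian is diagonal: diag(V_ss, V_tt). Second derivatives: V_ss(-4)=-1008, V_ss(0)=432, V_ss(3)=-756; V_tt(-4)=-2.
Local maxima occur where both diagonal entries negative: (-4, -4), (3, -4). Count: 2.

2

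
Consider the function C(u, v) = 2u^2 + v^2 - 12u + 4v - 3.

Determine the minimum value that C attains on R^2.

C(u,v) separates as P(u) + Q(v) − 3, so its minimum is min P + min Q − 3.
P'(u) = 4u - 12 vanishes at u ∈ {3}; Q'(v) = 2v + 4 vanishes at v ∈ {-2}.
Local minima of P (where P''>0): P(3)=-18. Local minima of Q: Q(-2)=-4.
So the global minimum of C is P(3) + Q(-2) − 3 = -18 − 4 − 3 = -25, attained at (3, -2).

-25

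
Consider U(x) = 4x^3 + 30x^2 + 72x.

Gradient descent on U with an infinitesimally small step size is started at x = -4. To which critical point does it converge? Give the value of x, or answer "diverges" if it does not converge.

diverges

U'(x) = 12(x + 2)(x + 3), so U'(-4) = 24.
Gradient descent moves in the -U' direction, i.e. x is decreasing.
There is no critical point below x=-4, and U' keeps the same sign, so the iterate runs off to −∞.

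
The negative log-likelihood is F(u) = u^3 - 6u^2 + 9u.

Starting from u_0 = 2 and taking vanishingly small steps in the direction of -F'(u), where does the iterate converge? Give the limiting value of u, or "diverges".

F'(u) = 3(u - 3)(u - 1), so F'(2) = -3.
Gradient descent moves in the -F' direction, i.e. u is increasing.
The nearest critical point in that direction is u = 3, where F'' = 6 > 0 (a local minimum). The iterate converges there.

3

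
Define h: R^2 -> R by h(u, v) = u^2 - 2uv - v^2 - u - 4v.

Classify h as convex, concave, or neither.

neither

h is quadratic, so its Hessian is the constant matrix H = [[2, -2], [-2, -2]].
det(H) = -8, tr(H) = 0.
det(H) < 0, so H is indefinite: neither convex nor concave.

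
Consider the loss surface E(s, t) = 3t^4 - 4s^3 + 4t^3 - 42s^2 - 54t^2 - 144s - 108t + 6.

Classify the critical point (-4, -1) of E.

The mixed partial ∂²E/∂s∂t is 0, so the Hessian at any point is diag(E_ss, E_tt) = diag(-12(2s + 7), 12(3t^2 + 2t - 9)).
At (-4, -1): H = diag(12, -96).
The eigenvalues have opposite signs, so H is indefinite: a saddle point.

saddle point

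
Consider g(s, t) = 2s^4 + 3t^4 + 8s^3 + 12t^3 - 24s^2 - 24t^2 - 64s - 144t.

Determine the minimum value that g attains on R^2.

g(s,t) separates as P(s) + Q(t), so its minimum is min P + min Q.
P'(s) = 8(s - 2)(s + 1)(s + 4) vanishes at s ∈ {-4, -1, 2}; Q'(t) = 12(t - 2)(t + 2)(t + 3) vanishes at t ∈ {-3, -2, 2}.
Local minima of P (where P''>0): P(-4)=-128, P(2)=-128. Local minima of Q: Q(-3)=135, Q(2)=-240.
So the global minimum of g is P(-4) + Q(2) = -128 − 240 = -368, attained at (-4, 2).

-368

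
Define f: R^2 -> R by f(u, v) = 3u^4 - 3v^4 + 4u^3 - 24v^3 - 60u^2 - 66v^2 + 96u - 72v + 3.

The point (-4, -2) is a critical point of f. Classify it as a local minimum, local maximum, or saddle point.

The mixed partial ∂²f/∂u∂v is 0, so the Hessian at any point is diag(f_uu, f_vv) = diag(12(3u^2 + 2u - 10), -12(3v^2 + 12v + 11)).
At (-4, -2): H = diag(360, 12).
Both eigenvalues are positive, so H is positive definite: a local minimum.

local minimum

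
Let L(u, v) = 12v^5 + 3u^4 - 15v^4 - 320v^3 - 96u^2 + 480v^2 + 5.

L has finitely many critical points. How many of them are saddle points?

6

L separates as a function of u plus a function of v, so ∇L=0 decouples.
∂L/∂u = 12u(u - 4)(u + 4) = 0 at u ∈ {-4, 0, 4}; ∂L/∂v = 60v(v - 4)(v - 1)(v + 4) = 0 at v ∈ {-4, 0, 1, 4}.
The Hessian is diagonal: diag(L_uu, L_vv). Second derivatives: L_uu(-4)=384, L_uu(0)=-192, L_uu(4)=384; L_vv(-4)=-9600, L_vv(0)=960, L_vv(1)=-900, L_vv(4)=5760.
Saddle points occur where the two diagonal entries have opposite signs: (-4, -4), (-4, 1), (0, 0), (0, 4), (4, -4), (4, 1). Count: 6.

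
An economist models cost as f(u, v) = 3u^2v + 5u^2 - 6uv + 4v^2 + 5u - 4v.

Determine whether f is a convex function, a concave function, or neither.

The term 3u^2v is cubic, so the Hessian is not constant.
∂²f/∂u² = 6v + 10, which takes both signs as v varies (negative for sufficiently negative v). A diagonal entry of the Hessian changing sign means the Hessian is neither positive- nor negative-semidefinite on all of R^2.

neither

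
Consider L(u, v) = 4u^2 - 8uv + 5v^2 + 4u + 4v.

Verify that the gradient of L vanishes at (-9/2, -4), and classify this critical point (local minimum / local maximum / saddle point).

∇L = (8u - 8v + 4, -8u + 10v + 4); substituting (-9/2, -4) gives ∇L = (0, 0), so (-9/2, -4) is indeed a critical point.
The Hessian of L is constant: H = [[8, -8], [-8, 10]].
det(H) = 8·10 − (-8)² = 16.
det(H) > 0 and tr(H) = 18 > 0, so H is positive definite and the point is a local minimum.

local minimum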